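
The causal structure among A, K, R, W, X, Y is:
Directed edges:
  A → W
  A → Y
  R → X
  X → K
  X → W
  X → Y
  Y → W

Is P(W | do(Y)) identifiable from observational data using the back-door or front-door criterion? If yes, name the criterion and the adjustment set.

desc(Y)\{Y}={W}; candidates ⊆ {A,K,R,X}.
size 0: {}; under {} Y still reaches {A,K,R,W,X} ∋ W.
size 1: {A}, {K}, {R} …(+1); under {A} Y still reaches {K,R,W,X} ∋ W.
{A,X}: Y⊥W given {A,X} in G with Y→· removed — back-door holds.
P(W|do(Y)) = Σ_{A,X} P(W|Y,A,X)·P(A,X).

P(W|do(Y)): backdoor, adjust for {A, X}.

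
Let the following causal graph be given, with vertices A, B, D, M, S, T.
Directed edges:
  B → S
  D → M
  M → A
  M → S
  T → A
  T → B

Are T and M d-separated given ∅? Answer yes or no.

Bayes-Ball from T | ∅ reaches {A,B,S}.
M ∉ reach(T|∅) ⇒ T ⊥ M | ∅.

Yes — T ⊥ M | ∅.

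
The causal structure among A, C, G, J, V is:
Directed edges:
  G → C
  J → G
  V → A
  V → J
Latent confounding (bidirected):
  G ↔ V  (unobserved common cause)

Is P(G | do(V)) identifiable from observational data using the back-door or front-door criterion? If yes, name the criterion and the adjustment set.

desc(V)\{V}={A,C,G,J}; candidates ⊆ {—}.
V↔G: latent back-door arc(s) into V.
size 0: {}; under {} V still reaches {C,G} ∋ G.
V↔G cannot be blocked by any observed set — no back-door set.
{J}: (i) intercepts every directed V→G path; (ii) no back-door V→{J}; (iii) {V} blocks every back-door {J}→G. Front-door holds.
P(G|do(V)) = Σ_{J} P(J|V) Σ_{V'} P(G|J,V')P(V').

P(G|do(V)): frontdoor, adjust for {J}.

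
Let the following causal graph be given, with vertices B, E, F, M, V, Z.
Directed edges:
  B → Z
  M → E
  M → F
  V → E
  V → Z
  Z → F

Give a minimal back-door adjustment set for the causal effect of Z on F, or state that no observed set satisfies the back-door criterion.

desc(Z)\{Z}={F}; candidates ⊆ {B,E,M,V}.
∅: Z⊥F given ∅ in G with Z→· removed — back-door holds.

Z→F: minimal back-door set ∅.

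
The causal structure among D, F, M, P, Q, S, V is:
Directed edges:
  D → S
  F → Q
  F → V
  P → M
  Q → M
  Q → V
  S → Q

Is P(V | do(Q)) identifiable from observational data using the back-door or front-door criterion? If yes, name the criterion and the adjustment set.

desc(Q)\{Q}={M,V}; candidates ⊆ {D,F,P,S}.
size 0: {}; under {} Q still reaches {D,F,S,V} ∋ V.
{F}: Q⊥V given {F} in G with Q→· removed — back-door holds.
P(V|do(Q)) = Σ_{F} P(V|Q,F)·P(F).

P(V|do(Q)): backdoor, adjust for {F}.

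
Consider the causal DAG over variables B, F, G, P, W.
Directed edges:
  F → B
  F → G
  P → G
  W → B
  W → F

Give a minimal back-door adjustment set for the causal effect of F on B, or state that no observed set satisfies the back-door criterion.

desc(F)\{F}={B,G}; candidates ⊆ {P,W}.
size 0: {}; under {} F still reaches {B,W} ∋ B.
{W}: F⊥B given {W} in G with F→· removed — back-door holds.

F→B: minimal back-door set {W}.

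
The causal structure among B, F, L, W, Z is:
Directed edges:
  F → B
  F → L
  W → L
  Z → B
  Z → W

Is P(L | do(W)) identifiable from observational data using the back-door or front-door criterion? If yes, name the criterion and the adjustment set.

desc(W)\{W}={L}; candidates ⊆ {B,F,Z}.
∅: W⊥L given ∅ in G with W→· removed — back-door holds.
P(L|do(W)) = P(L|W) — no adjustment needed.

P(L|do(W)): backdoor, adjust for ∅.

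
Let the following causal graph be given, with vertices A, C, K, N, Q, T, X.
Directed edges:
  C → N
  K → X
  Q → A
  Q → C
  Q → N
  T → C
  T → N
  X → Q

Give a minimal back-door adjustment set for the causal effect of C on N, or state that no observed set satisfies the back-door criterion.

desc(C)\{C}={N}; candidates ⊆ {A,K,Q,T,X}.
size 0: {}; under {} C still reaches {A,K,N,Q,T,X} ∋ N.
size 1: {A}, {K}, {Q} …(+2); under {A} C still reaches {K,N,Q,T,X} ∋ N.
{Q,T}: C⊥N given {Q,T} in G with C→· removed — back-door holds.

C→N: minimal back-door set {Q, T}.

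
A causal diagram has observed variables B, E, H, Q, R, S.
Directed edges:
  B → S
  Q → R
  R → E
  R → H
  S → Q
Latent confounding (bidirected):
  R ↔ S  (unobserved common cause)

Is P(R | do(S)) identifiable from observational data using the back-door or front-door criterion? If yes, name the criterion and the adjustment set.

P(R|do(S)): frontdoor, adjust for {Q}.

desc(S)\{S}={E,H,Q,R}; candidates ⊆ {B}.
S↔R: latent back-door arc(s) into S.
size 0: {}; under {} S still reaches {B,E,H,R} ∋ R.
size 1: {B}; under {B} S still reaches {E,H,R} ∋ R.
S↔R cannot be blocked by any observed set — no back-door set.
{Q}: (i) intercepts every directed S→R path; (ii) no back-door S→{Q}; (iii) {S} blocks every back-door {Q}→R. Front-door holds.
P(R|do(S)) = Σ_{Q} P(Q|S) Σ_{S'} P(R|Q,S')P(S').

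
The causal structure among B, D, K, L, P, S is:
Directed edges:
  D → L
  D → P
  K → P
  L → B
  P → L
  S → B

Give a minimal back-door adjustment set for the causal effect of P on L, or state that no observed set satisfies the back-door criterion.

desc(P)\{P}={B,L}; candidates ⊆ {D,K,S}.
size 0: {}; under {} P still reaches {B,D,K,L} ∋ L.
{D}: P⊥L given {D} in G with P→· removed — back-door holds.

P→L: minimal back-door set {D}.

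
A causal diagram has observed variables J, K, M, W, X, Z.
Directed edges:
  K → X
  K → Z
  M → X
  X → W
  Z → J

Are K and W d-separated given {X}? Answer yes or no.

Yes — K ⊥ W | {X}.

Bayes-Ball from K | {X} reaches {J,M,Z}.
W ∉ reach(K|{X}) ⇒ K ⊥ W | {X}.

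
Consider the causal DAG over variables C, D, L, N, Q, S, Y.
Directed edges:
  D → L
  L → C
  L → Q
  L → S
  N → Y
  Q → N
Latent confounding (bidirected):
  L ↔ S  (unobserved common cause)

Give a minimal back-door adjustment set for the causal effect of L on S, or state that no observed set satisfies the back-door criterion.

L→S: no observed back-door set.

desc(L)\{L}={C,N,Q,S,Y}; candidates ⊆ {D}.
L↔S: latent back-door arc(s) into L.
size 0: {}; under {} L still reaches {D,S} ∋ S.
size 1: {D}; under {D} L still reaches {S} ∋ S.
L↔S cannot be blocked by any observed set — no back-door set.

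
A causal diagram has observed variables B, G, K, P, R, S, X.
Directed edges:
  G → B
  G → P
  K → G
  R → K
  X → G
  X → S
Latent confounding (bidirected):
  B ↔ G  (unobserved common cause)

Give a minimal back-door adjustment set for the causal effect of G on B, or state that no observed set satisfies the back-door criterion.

G→B: no observed back-door set.

desc(G)\{G}={B,P}; candidates ⊆ {K,R,S,X}.
G↔B: latent back-door arc(s) into G.
size 0: {}; under {} G still reaches {B,K,R,S,X} ∋ B.
size 1: {K}, {R}, {S} …(+1); under {K} G still reaches {B,S,X} ∋ B.
size 2: {K,R}, {K,S}, {K,X} …(+3); under {K,R} G still reaches {B,S,X} ∋ B.
G↔B cannot be blocked by any observed set — no back-door set.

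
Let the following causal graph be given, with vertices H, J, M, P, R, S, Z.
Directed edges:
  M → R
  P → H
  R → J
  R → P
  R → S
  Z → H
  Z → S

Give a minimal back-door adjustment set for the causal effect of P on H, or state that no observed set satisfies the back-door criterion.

desc(P)\{P}={H}; candidates ⊆ {J,M,R,S,Z}.
∅: P⊥H given ∅ in G with P→· removed — back-door holds.

P→H: minimal back-door set ∅.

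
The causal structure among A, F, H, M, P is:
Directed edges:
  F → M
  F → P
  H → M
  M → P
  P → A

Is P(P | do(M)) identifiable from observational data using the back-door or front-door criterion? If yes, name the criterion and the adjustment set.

P(P|do(M)): backdoor, adjust for {F}.

desc(M)\{M}={A,P}; candidates ⊆ {F,H}.
size 0: {}; under {} M still reaches {A,F,H,P} ∋ P.
{F}: M⊥P given {F} in G with M→· removed — back-door holds.
P(P|do(M)) = Σ_{F} P(P|M,F)·P(F).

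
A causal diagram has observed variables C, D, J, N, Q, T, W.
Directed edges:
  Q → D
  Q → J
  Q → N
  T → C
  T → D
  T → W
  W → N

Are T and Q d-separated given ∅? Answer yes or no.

Bayes-Ball from T | ∅ reaches {C,D,N,W}.
Q ∉ reach(T|∅) ⇒ T ⊥ Q | ∅.

Yes — T ⊥ Q | ∅.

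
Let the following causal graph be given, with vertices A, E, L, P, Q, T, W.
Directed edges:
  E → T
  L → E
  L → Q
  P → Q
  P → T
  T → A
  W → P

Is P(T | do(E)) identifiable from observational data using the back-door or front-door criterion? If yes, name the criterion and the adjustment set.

P(T|do(E)): backdoor, adjust for ∅.

desc(E)\{E}={A,T}; candidates ⊆ {L,P,Q,W}.
∅: E⊥T given ∅ in G with E→· removed — back-door holds.
P(T|do(E)) = P(T|E) — no adjustment needed.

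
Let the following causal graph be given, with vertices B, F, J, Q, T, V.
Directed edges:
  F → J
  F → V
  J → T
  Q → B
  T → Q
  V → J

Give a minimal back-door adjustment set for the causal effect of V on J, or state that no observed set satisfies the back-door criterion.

V→J: minimal back-door set {F}.

desc(V)\{V}={B,J,Q,T}; candidates ⊆ {F}.
size 0: {}; under {} V still reaches {B,F,J,Q,T} ∋ J.
{F}: V⊥J given {F} in G with V→· removed — back-door holds.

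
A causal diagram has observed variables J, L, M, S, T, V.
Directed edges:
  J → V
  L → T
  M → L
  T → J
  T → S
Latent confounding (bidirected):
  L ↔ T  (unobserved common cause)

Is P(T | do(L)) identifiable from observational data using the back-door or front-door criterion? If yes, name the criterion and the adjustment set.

desc(L)\{L}={J,S,T,V}; candidates ⊆ {M}.
L↔T: latent back-door arc(s) into L.
size 0: {}; under {} L still reaches {J,M,S,T,V} ∋ T.
size 1: {M}; under {M} L still reaches {J,S,T,V} ∋ T.
L↔T cannot be blocked by any observed set — no back-door set.
No mediator lies on a directed L→…→T path.
Neither criterion identifies P(T|do(L)) in this graph.

P(T|do(L)): not identifiable (no BD/FD set).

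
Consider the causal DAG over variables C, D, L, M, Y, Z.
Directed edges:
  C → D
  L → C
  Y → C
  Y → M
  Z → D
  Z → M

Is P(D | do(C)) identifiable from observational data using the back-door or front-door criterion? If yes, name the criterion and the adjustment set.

desc(C)\{C}={D}; candidates ⊆ {L,M,Y,Z}.
∅: C⊥D given ∅ in G with C→· removed — back-door holds.
P(D|do(C)) = P(D|C) — no adjustment needed.

P(D|do(C)): backdoor, adjust for ∅.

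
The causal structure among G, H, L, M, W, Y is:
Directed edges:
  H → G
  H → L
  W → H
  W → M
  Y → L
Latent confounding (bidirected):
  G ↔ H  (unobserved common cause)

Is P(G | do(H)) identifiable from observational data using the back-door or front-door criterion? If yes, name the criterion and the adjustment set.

P(G|do(H)): not identifiable (no BD/FD set).

desc(H)\{H}={G,L}; candidates ⊆ {M,W,Y}.
H↔G: latent back-door arc(s) into H.
size 0: {}; under {} H still reaches {G,M,W} ∋ G.
size 1: {M}, {W}, {Y}; under {M} H still reaches {G,W} ∋ G.
size 2: {M,W}, {M,Y}, {W,Y}; under {M,W} H still reaches {G} ∋ G.
H↔G cannot be blocked by any observed set — no back-door set.
No mediator lies on a directed H→…→G path.
Neither criterion identifies P(G|do(H)) in this graph.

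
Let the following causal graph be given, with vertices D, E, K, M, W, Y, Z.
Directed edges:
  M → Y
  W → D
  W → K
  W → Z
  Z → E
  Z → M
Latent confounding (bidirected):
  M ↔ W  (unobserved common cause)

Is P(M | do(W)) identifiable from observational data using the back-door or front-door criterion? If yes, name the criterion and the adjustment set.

P(M|do(W)): frontdoor, adjust for {Z}.

desc(W)\{W}={D,E,K,M,Y,Z}; candidates ⊆ {—}.
W↔M: latent back-door arc(s) into W.
size 0: {}; under {} W still reaches {M,Y} ∋ M.
W↔M cannot be blocked by any observed set — no back-door set.
{Z}: (i) intercepts every directed W→M path; (ii) no back-door W→{Z}; (iii) {W} blocks every back-door {Z}→M. Front-door holds.
P(M|do(W)) = Σ_{Z} P(Z|W) Σ_{W'} P(M|Z,W')P(W').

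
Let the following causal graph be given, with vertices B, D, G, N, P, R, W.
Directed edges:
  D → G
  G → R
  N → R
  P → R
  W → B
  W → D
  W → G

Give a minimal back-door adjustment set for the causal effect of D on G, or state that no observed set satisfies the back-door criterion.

desc(D)\{D}={G,R}; candidates ⊆ {B,N,P,W}.
size 0: {}; under {} D still reaches {B,G,R,W} ∋ G.
{W}: D⊥G given {W} in G with D→· removed — back-door holds.

D→G: minimal back-door set {W}.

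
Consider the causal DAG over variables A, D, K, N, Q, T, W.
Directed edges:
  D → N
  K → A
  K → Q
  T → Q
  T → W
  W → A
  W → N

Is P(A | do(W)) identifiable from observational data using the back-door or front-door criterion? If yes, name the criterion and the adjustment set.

desc(W)\{W}={A,N}; candidates ⊆ {D,K,Q,T}.
∅: W⊥A given ∅ in G with W→· removed — back-door holds.
P(A|do(W)) = P(A|W) — no adjustment needed.

P(A|do(W)): backdoor, adjust for ∅.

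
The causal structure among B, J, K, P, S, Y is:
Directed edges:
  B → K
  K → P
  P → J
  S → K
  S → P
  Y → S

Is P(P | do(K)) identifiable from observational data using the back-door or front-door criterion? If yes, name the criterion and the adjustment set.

desc(K)\{K}={J,P}; candidates ⊆ {B,S,Y}.
size 0: {}; under {} K still reaches {B,J,P,S,Y} ∋ P.
{S}: K⊥P given {S} in G with K→· removed — back-door holds.
P(P|do(K)) = Σ_{S} P(P|K,S)·P(S).

P(P|do(K)): backdoor, adjust for {S}.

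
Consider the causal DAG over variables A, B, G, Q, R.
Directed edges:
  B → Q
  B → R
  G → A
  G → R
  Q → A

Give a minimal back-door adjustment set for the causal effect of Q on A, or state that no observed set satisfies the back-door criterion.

Q→A: minimal back-door set ∅.

desc(Q)\{Q}={A}; candidates ⊆ {B,G,R}.
∅: Q⊥A given ∅ in G with Q→· removed — back-door holds.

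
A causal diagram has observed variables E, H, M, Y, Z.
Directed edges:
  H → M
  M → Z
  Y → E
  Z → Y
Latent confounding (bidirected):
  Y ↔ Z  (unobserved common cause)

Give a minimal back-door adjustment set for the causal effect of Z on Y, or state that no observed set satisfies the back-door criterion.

desc(Z)\{Z}={E,Y}; candidates ⊆ {H,M}.
Z↔Y: latent back-door arc(s) into Z.
size 0: {}; under {} Z still reaches {E,H,M,Y} ∋ Y.
size 1: {H}, {M}; under {H} Z still reaches {E,M,Y} ∋ Y.
size 2: {H,M}; under {H,M} Z still reaches {E,Y} ∋ Y.
Z↔Y cannot be blocked by any observed set — no back-door set.

Z→Y: no observed back-door set.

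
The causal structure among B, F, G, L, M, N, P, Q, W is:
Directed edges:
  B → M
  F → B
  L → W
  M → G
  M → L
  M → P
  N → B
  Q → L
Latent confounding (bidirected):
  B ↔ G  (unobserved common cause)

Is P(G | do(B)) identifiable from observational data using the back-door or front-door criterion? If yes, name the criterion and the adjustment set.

desc(B)\{B}={G,L,M,P,W}; candidates ⊆ {F,N,Q}.
B↔G: latent back-door arc(s) into B.
size 0: {}; under {} B still reaches {F,G,N} ∋ G.
size 1: {F}, {N}, {Q}; under {F} B still reaches {G,N} ∋ G.
size 2: {F,N}, {F,Q}, {N,Q}; under {F,N} B still reaches {G} ∋ G.
B↔G cannot be blocked by any observed set — no back-door set.
{M}: (i) intercepts every directed B→G path; (ii) no back-door B→{M}; (iii) {B} blocks every back-door {M}→G. Front-door holds.
P(G|do(B)) = Σ_{M} P(M|B) Σ_{B'} P(G|M,B')P(B').

P(G|do(B)): frontdoor, adjust for {M}.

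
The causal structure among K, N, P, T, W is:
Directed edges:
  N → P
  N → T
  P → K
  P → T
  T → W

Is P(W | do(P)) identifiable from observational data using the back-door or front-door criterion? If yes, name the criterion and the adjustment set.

desc(P)\{P}={K,T,W}; candidates ⊆ {N}.
size 0: {}; under {} P still reaches {N,T,W} ∋ W.
{N}: P⊥W given {N} in G with P→· removed — back-door holds.
P(W|do(P)) = Σ_{N} P(W|P,N)·P(N).

P(W|do(P)): backdoor, adjust for {N}.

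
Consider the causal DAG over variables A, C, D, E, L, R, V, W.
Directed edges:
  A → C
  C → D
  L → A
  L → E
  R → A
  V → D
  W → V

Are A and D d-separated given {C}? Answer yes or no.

Yes — A ⊥ D | {C}.

Bayes-Ball from A | {C} reaches {E,L,R}.
D ∉ reach(A|{C}) ⇒ A ⊥ D | {C}.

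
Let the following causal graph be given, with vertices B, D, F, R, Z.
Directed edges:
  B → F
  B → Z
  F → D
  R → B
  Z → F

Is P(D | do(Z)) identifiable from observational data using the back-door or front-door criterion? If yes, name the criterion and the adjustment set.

desc(Z)\{Z}={D,F}; candidates ⊆ {B,R}.
size 0: {}; under {} Z still reaches {B,D,F,R} ∋ D.
{B}: Z⊥D given {B} in G with Z→· removed — back-door holds.
P(D|do(Z)) = Σ_{B} P(D|Z,B)·P(B).

P(D|do(Z)): backdoor, adjust for {B}.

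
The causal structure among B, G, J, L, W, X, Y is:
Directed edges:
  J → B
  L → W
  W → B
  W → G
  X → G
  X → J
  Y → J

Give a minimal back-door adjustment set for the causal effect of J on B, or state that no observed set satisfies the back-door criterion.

desc(J)\{J}={B}; candidates ⊆ {G,L,W,X,Y}.
∅: J⊥B given ∅ in G with J→· removed — back-door holds.

J→B: minimal back-door set ∅.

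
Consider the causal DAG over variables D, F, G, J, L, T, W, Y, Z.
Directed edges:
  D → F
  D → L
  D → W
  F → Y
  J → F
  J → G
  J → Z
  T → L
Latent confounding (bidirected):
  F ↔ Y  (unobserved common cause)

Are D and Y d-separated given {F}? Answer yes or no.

Bayes-Ball from D | {F} reaches {G,J,L,W,Y,Z}.
Y ∈ reach(D|{F}) ⇒ D ⊥̸ Y | {F}.

No — D and Y are d-connected given {F}.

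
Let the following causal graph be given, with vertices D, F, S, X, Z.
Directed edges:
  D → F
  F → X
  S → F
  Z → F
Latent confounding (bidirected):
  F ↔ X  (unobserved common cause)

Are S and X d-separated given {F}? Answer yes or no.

Bayes-Ball from S | {F} reaches {D,X,Z}.
X ∈ reach(S|{F}) ⇒ S ⊥̸ X | {F}.

No — S and X are d-connected given {F}.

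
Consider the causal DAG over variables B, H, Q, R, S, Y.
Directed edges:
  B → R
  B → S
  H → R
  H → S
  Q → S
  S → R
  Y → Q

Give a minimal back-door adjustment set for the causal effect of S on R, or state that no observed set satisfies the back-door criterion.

S→R: minimal back-door set {B, H}.

desc(S)\{S}={R}; candidates ⊆ {B,H,Q,Y}.
size 0: {}; under {} S still reaches {B,H,Q,R,Y} ∋ R.
size 1: {B}, {H}, {Q} …(+1); under {B} S still reaches {H,Q,R,Y} ∋ R.
{B,H}: S⊥R given {B,H} in G with S→· removed — back-door holds.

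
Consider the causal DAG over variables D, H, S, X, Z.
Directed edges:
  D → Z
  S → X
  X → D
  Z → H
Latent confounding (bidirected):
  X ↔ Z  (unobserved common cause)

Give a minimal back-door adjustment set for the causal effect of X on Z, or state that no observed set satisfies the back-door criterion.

desc(X)\{X}={D,H,Z}; candidates ⊆ {S}.
X↔Z: latent back-door arc(s) into X.
size 0: {}; under {} X still reaches {H,S,Z} ∋ Z.
size 1: {S}; under {S} X still reaches {H,Z} ∋ Z.
X↔Z cannot be blocked by any observed set — no back-door set.

X→Z: no observed back-door set.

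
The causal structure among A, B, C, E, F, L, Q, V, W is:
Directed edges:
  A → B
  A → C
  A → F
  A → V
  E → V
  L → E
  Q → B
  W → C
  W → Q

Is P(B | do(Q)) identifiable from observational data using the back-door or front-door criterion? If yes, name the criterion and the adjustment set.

P(B|do(Q)): backdoor, adjust for ∅.

desc(Q)\{Q}={B}; candidates ⊆ {A,C,E,F,L,V,W}.
∅: Q⊥B given ∅ in G with Q→· removed — back-door holds.
P(B|do(Q)) = P(B|Q) — no adjustment needed.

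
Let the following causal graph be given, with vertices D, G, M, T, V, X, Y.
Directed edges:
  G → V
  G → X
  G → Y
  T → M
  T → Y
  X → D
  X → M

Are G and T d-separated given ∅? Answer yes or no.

Yes — G ⊥ T | ∅.

Bayes-Ball from G | ∅ reaches {D,M,V,X,Y}.
T ∉ reach(G|∅) ⇒ G ⊥ T | ∅.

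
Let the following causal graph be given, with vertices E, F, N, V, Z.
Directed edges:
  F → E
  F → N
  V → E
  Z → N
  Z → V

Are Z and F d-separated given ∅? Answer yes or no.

Bayes-Ball from Z | ∅ reaches {E,N,V}.
F ∉ reach(Z|∅) ⇒ Z ⊥ F | ∅.

Yes — Z ⊥ F | ∅.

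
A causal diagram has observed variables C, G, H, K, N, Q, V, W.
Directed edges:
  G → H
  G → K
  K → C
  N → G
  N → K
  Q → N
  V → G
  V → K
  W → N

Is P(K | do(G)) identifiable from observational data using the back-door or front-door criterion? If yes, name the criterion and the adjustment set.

P(K|do(G)): backdoor, adjust for {N, V}.

desc(G)\{G}={C,H,K}; candidates ⊆ {N,Q,V,W}.
size 0: {}; under {} G still reaches {C,K,N,Q,V,W} ∋ K.
size 1: {N}, {Q}, {V} …(+1); under {N} G still reaches {C,K,V} ∋ K.
{N,V}: G⊥K given {N,V} in G with G→· removed — back-door holds.
P(K|do(G)) = Σ_{N,V} P(K|G,N,V)·P(N,V).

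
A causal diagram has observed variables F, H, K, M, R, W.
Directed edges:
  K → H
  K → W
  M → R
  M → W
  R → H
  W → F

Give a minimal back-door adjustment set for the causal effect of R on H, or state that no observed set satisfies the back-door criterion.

R→H: minimal back-door set ∅.

desc(R)\{R}={H}; candidates ⊆ {F,K,M,W}.
∅: R⊥H given ∅ in G with R→· removed — back-door holds.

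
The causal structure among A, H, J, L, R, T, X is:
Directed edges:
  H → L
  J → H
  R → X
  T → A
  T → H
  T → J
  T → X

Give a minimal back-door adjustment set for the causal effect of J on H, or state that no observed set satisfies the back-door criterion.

J→H: minimal back-door set {T}.

desc(J)\{J}={H,L}; candidates ⊆ {A,R,T,X}.
size 0: {}; under {} J still reaches {A,H,L,T,X} ∋ H.
{T}: J⊥H given {T} in G with J→· removed — back-door holds.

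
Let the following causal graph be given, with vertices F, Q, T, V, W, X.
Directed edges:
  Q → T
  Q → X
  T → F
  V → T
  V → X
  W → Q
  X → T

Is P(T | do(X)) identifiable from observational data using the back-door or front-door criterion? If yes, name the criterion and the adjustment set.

P(T|do(X)): backdoor, adjust for {Q, V}.

desc(X)\{X}={F,T}; candidates ⊆ {Q,V,W}.
size 0: {}; under {} X still reaches {F,Q,T,V,W} ∋ T.
size 1: {Q}, {V}, {W}; under {Q} X still reaches {F,T,V} ∋ T.
{Q,V}: X⊥T given {Q,V} in G with X→· removed — back-door holds.
P(T|do(X)) = Σ_{Q,V} P(T|X,Q,V)·P(Q,V).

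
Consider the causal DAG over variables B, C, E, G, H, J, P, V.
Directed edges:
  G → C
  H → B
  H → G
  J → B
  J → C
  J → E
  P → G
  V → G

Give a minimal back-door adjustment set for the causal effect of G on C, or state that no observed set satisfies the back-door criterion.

G→C: minimal back-door set ∅.

desc(G)\{G}={C}; candidates ⊆ {B,E,H,J,P,V}.
∅: G⊥C given ∅ in G with G→· removed — back-door holds.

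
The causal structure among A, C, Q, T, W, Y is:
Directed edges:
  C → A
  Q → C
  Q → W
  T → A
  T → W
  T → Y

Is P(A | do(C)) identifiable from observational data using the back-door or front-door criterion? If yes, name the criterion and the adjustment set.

P(A|do(C)): backdoor, adjust for ∅.

desc(C)\{C}={A}; candidates ⊆ {Q,T,W,Y}.
∅: C⊥A given ∅ in G with C→· removed — back-door holds.
P(A|do(C)) = P(A|C) — no adjustment needed.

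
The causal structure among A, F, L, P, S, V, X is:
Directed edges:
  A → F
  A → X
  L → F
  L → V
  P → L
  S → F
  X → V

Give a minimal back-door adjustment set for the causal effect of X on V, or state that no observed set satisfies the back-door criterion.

X→V: minimal back-door set ∅.

desc(X)\{X}={V}; candidates ⊆ {A,F,L,P,S}.
∅: X⊥V given ∅ in G with X→· removed — back-door holds.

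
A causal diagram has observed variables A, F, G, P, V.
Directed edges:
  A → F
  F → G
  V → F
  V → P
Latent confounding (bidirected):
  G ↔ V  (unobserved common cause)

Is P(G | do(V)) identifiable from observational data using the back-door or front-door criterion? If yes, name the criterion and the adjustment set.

P(G|do(V)): frontdoor, adjust for {F}.

desc(V)\{V}={F,G,P}; candidates ⊆ {A}.
V↔G: latent back-door arc(s) into V.
size 0: {}; under {} V still reaches {G} ∋ G.
size 1: {A}; under {A} V still reaches {G} ∋ G.
V↔G cannot be blocked by any observed set — no back-door set.
{F}: (i) intercepts every directed V→G path; (ii) no back-door V→{F}; (iii) {V} blocks every back-door {F}→G. Front-door holds.
P(G|do(V)) = Σ_{F} P(F|V) Σ_{V'} P(G|F,V')P(V').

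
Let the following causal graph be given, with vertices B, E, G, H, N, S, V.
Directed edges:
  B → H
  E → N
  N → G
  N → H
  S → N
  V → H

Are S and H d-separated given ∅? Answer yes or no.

No — S and H are d-connected given ∅.

Bayes-Ball from S | ∅ reaches {G,H,N}.
H ∈ reach(S|∅) ⇒ S ⊥̸ H | ∅.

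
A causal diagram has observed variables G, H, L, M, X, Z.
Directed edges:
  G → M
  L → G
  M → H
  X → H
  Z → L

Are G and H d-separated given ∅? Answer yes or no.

Bayes-Ball from G | ∅ reaches {H,L,M,Z}.
H ∈ reach(G|∅) ⇒ G ⊥̸ H | ∅.

No — G and H are d-connected given ∅.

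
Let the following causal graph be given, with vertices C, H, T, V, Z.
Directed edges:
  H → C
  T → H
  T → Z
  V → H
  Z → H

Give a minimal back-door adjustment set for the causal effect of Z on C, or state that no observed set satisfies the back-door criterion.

Z→C: minimal back-door set {T}.

desc(Z)\{Z}={C,H}; candidates ⊆ {T,V}.
size 0: {}; under {} Z still reaches {C,H,T} ∋ C.
{T}: Z⊥C given {T} in G with Z→· removed — back-door holds.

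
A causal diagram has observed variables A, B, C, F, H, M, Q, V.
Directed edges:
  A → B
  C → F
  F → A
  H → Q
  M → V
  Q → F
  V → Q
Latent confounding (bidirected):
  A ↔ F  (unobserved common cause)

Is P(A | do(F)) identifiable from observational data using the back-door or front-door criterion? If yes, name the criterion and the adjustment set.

desc(F)\{F}={A,B}; candidates ⊆ {C,H,M,Q,V}.
F↔A: latent back-door arc(s) into F.
size 0: {}; under {} F still reaches {A,B,C,H,M,Q,V} ∋ A.
size 1: {C}, {H}, {M} …(+2); under {C} F still reaches {A,B,H,M,Q,V} ∋ A.
size 2: {C,H}, {C,M}, {C,Q} …(+7); under {C,H} F still reaches {A,B,M,Q,V} ∋ A.
F↔A cannot be blocked by any observed set — no back-door set.
No mediator lies on a directed F→…→A path.
Neither criterion identifies P(A|do(F)) in this graph.

P(A|do(F)): not identifiable (no BD/FD set).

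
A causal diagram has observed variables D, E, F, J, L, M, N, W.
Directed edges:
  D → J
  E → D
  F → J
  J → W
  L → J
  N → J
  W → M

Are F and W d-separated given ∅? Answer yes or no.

Bayes-Ball from F | ∅ reaches {J,M,W}.
W ∈ reach(F|∅) ⇒ F ⊥̸ W | ∅.

No — F and W are d-connected given ∅.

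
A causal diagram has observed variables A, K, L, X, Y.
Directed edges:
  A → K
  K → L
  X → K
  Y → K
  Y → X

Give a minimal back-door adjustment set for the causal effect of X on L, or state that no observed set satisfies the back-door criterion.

desc(X)\{X}={K,L}; candidates ⊆ {A,Y}.
size 0: {}; under {} X still reaches {K,L,Y} ∋ L.
{Y}: X⊥L given {Y} in G with X→· removed — back-door holds.

X→L: minimal back-door set {Y}.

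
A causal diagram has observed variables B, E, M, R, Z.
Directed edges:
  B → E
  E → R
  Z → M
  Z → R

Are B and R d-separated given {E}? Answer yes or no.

Bayes-Ball from B | {E} reaches ∅.
R ∉ reach(B|{E}) ⇒ B ⊥ R | {E}.

Yes — B ⊥ R | {E}.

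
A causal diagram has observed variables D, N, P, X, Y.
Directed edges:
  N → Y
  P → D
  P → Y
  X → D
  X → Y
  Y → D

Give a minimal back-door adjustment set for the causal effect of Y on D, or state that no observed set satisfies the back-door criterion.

Y→D: minimal back-door set {P, X}.

desc(Y)\{Y}={D}; candidates ⊆ {N,P,X}.
size 0: {}; under {} Y still reaches {D,N,P,X} ∋ D.
size 1: {N}, {P}, {X}; under {N} Y still reaches {D,P,X} ∋ D.
{P,X}: Y⊥D given {P,X} in G with Y→· removed — back-door holds.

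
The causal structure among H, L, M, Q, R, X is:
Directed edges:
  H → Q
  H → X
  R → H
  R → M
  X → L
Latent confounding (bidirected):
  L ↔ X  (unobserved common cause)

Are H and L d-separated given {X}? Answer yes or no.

Bayes-Ball from H | {X} reaches {L,M,Q,R}.
L ∈ reach(H|{X}) ⇒ H ⊥̸ L | {X}.

No — H and L are d-connected given {X}.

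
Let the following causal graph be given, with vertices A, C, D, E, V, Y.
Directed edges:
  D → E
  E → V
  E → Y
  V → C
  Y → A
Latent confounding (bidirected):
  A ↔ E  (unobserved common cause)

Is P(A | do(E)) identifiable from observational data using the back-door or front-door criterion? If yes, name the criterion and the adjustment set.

desc(E)\{E}={A,C,V,Y}; candidates ⊆ {D}.
E↔A: latent back-door arc(s) into E.
size 0: {}; under {} E still reaches {A,D} ∋ A.
size 1: {D}; under {D} E still reaches {A} ∋ A.
E↔A cannot be blocked by any observed set — no back-door set.
{Y}: (i) intercepts every directed E→A path; (ii) no back-door E→{Y}; (iii) {E} blocks every back-door {Y}→A. Front-door holds.
P(A|do(E)) = Σ_{Y} P(Y|E) Σ_{E'} P(A|Y,E')P(E').

P(A|do(E)): frontdoor, adjust for {Y}.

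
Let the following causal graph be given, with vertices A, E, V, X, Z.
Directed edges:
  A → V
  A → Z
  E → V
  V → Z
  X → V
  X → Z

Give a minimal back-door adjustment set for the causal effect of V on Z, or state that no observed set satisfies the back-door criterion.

desc(V)\{V}={Z}; candidates ⊆ {A,E,X}.
size 0: {}; under {} V still reaches {A,E,X,Z} ∋ Z.
size 1: {A}, {E}, {X}; under {A} V still reaches {E,X,Z} ∋ Z.
{A,X}: V⊥Z given {A,X} in G with V→· removed — back-door holds.

V→Z: minimal back-door set {A, X}.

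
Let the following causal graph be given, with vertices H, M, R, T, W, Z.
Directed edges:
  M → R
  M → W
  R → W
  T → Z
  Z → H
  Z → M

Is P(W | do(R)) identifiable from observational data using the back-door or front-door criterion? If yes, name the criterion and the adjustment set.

P(W|do(R)): backdoor, adjust for {M}.

desc(R)\{R}={W}; candidates ⊆ {H,M,T,Z}.
size 0: {}; under {} R still reaches {H,M,T,W,Z} ∋ W.
{M}: R⊥W given {M} in G with R→· removed — back-door holds.
P(W|do(R)) = Σ_{M} P(W|R,M)·P(M).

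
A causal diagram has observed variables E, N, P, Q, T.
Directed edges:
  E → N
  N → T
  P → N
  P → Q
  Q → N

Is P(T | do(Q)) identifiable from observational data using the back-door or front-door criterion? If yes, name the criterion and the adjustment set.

P(T|do(Q)): backdoor, adjust for {P}.

desc(Q)\{Q}={N,T}; candidates ⊆ {E,P}.
size 0: {}; under {} Q still reaches {N,P,T} ∋ T.
{P}: Q⊥T given {P} in G with Q→· removed — back-door holds.
P(T|do(Q)) = Σ_{P} P(T|Q,P)·P(P).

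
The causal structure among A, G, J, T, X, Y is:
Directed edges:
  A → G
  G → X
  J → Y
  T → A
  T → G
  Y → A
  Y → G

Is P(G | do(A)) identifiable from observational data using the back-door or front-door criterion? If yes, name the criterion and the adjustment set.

desc(A)\{A}={G,X}; candidates ⊆ {J,T,Y}.
size 0: {}; under {} A still reaches {G,J,T,X,Y} ∋ G.
size 1: {J}, {T}, {Y}; under {J} A still reaches {G,T,X,Y} ∋ G.
{T,Y}: A⊥G given {T,Y} in G with A→· removed — back-door holds.
P(G|do(A)) = Σ_{T,Y} P(G|A,T,Y)·P(T,Y).

P(G|do(A)): backdoor, adjust for {T, Y}.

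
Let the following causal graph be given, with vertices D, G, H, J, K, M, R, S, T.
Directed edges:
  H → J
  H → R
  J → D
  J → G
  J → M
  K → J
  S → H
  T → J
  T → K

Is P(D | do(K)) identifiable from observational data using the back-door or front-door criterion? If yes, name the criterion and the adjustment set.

P(D|do(K)): backdoor, adjust for {T}.

desc(K)\{K}={D,G,J,M}; candidates ⊆ {H,R,S,T}.
size 0: {}; under {} K still reaches {D,G,J,M,T} ∋ D.
{T}: K⊥D given {T} in G with K→· removed — back-door holds.
P(D|do(K)) = Σ_{T} P(D|K,T)·P(T).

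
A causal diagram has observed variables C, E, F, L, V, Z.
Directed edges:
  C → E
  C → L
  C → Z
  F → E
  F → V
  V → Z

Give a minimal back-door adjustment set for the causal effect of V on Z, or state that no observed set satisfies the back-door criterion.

desc(V)\{V}={Z}; candidates ⊆ {C,E,F,L}.
∅: V⊥Z given ∅ in G with V→· removed — back-door holds.

V→Z: minimal back-door set ∅.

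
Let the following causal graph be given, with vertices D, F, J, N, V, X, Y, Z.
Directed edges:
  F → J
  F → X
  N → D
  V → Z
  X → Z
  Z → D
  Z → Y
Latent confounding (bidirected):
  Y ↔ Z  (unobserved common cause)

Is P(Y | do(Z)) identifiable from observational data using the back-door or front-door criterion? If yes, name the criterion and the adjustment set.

P(Y|do(Z)): not identifiable (no BD/FD set).

desc(Z)\{Z}={D,Y}; candidates ⊆ {F,J,N,V,X}.
Z↔Y: latent back-door arc(s) into Z.
size 0: {}; under {} Z still reaches {F,J,V,X,Y} ∋ Y.
size 1: {F}, {J}, {N} …(+2); under {F} Z still reaches {V,X,Y} ∋ Y.
size 2: {F,J}, {F,N}, {F,V} …(+7); under {F,J} Z still reaches {V,X,Y} ∋ Y.
Z↔Y cannot be blocked by any observed set — no back-door set.
No mediator lies on a directed Z→…→Y path.
Neither criterion identifies P(Y|do(Z)) in this graph.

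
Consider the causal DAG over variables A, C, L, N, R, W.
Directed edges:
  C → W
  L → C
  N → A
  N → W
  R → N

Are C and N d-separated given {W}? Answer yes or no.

Bayes-Ball from C | {W} reaches {A,L,N,R}.
N ∈ reach(C|{W}) ⇒ C ⊥̸ N | {W}.

No — C and N are d-connected given {W}.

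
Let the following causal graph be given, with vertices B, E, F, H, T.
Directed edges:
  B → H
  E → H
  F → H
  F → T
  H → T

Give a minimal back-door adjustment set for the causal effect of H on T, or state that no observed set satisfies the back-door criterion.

H→T: minimal back-door set {F}.

desc(H)\{H}={T}; candidates ⊆ {B,E,F}.
size 0: {}; under {} H still reaches {B,E,F,T} ∋ T.
{F}: H⊥T given {F} in G with H→· removed — back-door holds.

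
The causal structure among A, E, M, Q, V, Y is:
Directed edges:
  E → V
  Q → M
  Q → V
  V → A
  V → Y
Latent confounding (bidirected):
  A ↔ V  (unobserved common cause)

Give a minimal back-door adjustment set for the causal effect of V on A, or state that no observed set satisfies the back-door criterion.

desc(V)\{V}={A,Y}; candidates ⊆ {E,M,Q}.
V↔A: latent back-door arc(s) into V.
size 0: {}; under {} V still reaches {A,E,M,Q} ∋ A.
size 1: {E}, {M}, {Q}; under {E} V still reaches {A,M,Q} ∋ A.
size 2: {E,M}, {E,Q}, {M,Q}; under {E,M} V still reaches {A,Q} ∋ A.
V↔A cannot be blocked by any observed set — no back-door set.

V→A: no observed back-door set.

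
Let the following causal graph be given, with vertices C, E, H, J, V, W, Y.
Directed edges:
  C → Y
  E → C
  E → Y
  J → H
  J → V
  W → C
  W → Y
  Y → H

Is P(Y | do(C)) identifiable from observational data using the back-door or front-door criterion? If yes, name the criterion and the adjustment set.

desc(C)\{C}={H,Y}; candidates ⊆ {E,J,V,W}.
size 0: {}; under {} C still reaches {E,H,W,Y} ∋ Y.
size 1: {E}, {J}, {V} …(+1); under {E} C still reaches {H,W,Y} ∋ Y.
{E,W}: C⊥Y given {E,W} in G with C→· removed — back-door holds.
P(Y|do(C)) = Σ_{E,W} P(Y|C,E,W)·P(E,W).

P(Y|do(C)): backdoor, adjust for {E, W}.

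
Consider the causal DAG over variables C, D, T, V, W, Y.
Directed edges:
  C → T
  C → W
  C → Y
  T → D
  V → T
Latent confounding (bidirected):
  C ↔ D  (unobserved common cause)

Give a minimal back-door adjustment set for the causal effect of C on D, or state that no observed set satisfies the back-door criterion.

desc(C)\{C}={D,T,W,Y}; candidates ⊆ {V}.
C↔D: latent back-door arc(s) into C.
size 0: {}; under {} C still reaches {D} ∋ D.
size 1: {V}; under {V} C still reaches {D} ∋ D.
C↔D cannot be blocked by any observed set — no back-door set.

C→D: no observed back-door set.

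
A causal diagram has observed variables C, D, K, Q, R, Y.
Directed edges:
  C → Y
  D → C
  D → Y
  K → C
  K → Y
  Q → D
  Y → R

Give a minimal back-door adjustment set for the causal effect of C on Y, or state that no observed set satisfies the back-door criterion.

desc(C)\{C}={R,Y}; candidates ⊆ {D,K,Q}.
size 0: {}; under {} C still reaches {D,K,Q,R,Y} ∋ Y.
size 1: {D}, {K}, {Q}; under {D} C still reaches {K,R,Y} ∋ Y.
{D,K}: C⊥Y given {D,K} in G with C→· removed — back-door holds.

C→Y: minimal back-door set {D, K}.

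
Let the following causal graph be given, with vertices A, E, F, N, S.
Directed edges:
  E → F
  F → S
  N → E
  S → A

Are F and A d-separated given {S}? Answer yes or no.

Yes — F ⊥ A | {S}.

Bayes-Ball from F | {S} reaches {E,N}.
A ∉ reach(F|{S}) ⇒ F ⊥ A | {S}.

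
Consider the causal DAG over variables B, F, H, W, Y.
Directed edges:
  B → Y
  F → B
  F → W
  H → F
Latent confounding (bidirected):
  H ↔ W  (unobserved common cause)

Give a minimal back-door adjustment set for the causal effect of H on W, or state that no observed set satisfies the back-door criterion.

H→W: no observed back-door set.

desc(H)\{H}={B,F,W,Y}; candidates ⊆ {—}.
H↔W: latent back-door arc(s) into H.
size 0: {}; under {} H still reaches {W} ∋ W.
H↔W cannot be blocked by any observed set — no back-door set.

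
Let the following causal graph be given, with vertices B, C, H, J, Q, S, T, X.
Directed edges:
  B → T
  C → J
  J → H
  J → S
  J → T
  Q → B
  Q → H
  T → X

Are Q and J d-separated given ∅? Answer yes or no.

Yes — Q ⊥ J | ∅.

Bayes-Ball from Q | ∅ reaches {B,H,T,X}.
J ∉ reach(Q|∅) ⇒ Q ⊥ J | ∅.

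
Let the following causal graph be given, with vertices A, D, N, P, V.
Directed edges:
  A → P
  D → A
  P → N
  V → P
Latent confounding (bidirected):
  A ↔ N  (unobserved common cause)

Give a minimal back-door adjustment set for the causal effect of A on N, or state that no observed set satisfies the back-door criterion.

desc(A)\{A}={N,P}; candidates ⊆ {D,V}.
A↔N: latent back-door arc(s) into A.
size 0: {}; under {} A still reaches {D,N} ∋ N.
size 1: {D}, {V}; under {D} A still reaches {N} ∋ N.
size 2: {D,V}; under {D,V} A still reaches {N} ∋ N.
A↔N cannot be blocked by any observed set — no back-door set.

A→N: no observed back-door set.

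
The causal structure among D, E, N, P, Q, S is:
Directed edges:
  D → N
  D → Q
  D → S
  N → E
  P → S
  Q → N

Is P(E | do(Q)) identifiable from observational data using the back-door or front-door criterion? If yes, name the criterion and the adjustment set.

desc(Q)\{Q}={E,N}; candidates ⊆ {D,P,S}.
size 0: {}; under {} Q still reaches {D,E,N,S} ∋ E.
{D}: Q⊥E given {D} in G with Q→· removed — back-door holds.
P(E|do(Q)) = Σ_{D} P(E|Q,D)·P(D).

P(E|do(Q)): backdoor, adjust for {D}.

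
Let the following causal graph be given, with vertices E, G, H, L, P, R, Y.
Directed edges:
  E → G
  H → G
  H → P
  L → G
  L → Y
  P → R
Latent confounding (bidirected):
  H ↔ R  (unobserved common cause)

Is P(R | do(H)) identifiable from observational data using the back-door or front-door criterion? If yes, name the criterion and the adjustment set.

P(R|do(H)): frontdoor, adjust for {P}.

desc(H)\{H}={G,P,R}; candidates ⊆ {E,L,Y}.
H↔R: latent back-door arc(s) into H.
size 0: {}; under {} H still reaches {R} ∋ R.
size 1: {E}, {L}, {Y}; under {E} H still reaches {R} ∋ R.
size 2: {E,L}, {E,Y}, {L,Y}; under {E,L} H still reaches {R} ∋ R.
H↔R cannot be blocked by any observed set — no back-door set.
{P}: (i) intercepts every directed H→R path; (ii) no back-door H→{P}; (iii) {H} blocks every back-door {P}→R. Front-door holds.
P(R|do(H)) = Σ_{P} P(P|H) Σ_{H'} P(R|P,H')P(H').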